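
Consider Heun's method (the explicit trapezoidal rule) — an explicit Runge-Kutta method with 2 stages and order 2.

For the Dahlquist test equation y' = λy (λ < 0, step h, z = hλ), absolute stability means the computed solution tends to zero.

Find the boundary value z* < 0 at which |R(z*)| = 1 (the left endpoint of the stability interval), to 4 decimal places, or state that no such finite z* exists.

Test eqn y'=λy, z=hλ:
  order 2, 2-stage ⇒ R(z)=1+z+z^2/2
  (e.g. R(-0.91)=0.50405, |R|=0.50405)

Need |R(x)|<1, x<0.
x=-0.91: |R|=0.5041
|R(-2.18)|=1.1962 |R(-2.02)|=1.0202 |R(-0.61)|=0.5760
Bisect:
  x_lo=-2.5977 |R|=1.7763  x_hi=-0.2280 |R|=0.7980
  mid=-1.41285 |R|=0.58522 →hi
  mid=-2.00528 |R|=1.00529 →lo
  mid=-1.70907 |R|=0.75139 →hi
  mid=-1.85717 |R|=0.86737 →hi
  mid=-1.93123 |R|=0.93359 →hi
  mid=-1.96825 |R|=0.96876 →hi
  mid=-1.98677 |R|=0.98685 →hi
  ...
  [-2.00007,-1.99993] ⇒ x*=-2.0000
Stable set (-2.0000, 0).

z* = -2.0000.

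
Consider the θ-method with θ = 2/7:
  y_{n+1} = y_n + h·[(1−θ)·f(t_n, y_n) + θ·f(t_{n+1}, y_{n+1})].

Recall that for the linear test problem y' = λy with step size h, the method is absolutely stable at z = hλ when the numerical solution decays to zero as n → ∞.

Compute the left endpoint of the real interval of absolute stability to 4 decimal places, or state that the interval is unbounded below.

Test eqn y'=λy, z=hλ:
  y_{n+1} = y_n + z·[5/7·y_n + 2/7·y_{n+1}] ⇒ (1 − 2/7z)y_{n+1} = (1 + 5/7z)y_n
  Hence R(z) = (1 + 5/7z)/(1 − 2/7z).

Boundary: |R(x)|=1, x<0.
x=-1.4: |R|=0.0000
R=−1: 1+5/7x = −1+2/7x ⇒ -3/7x=2 ⇒ x=2/(-3/7)=-4.6667
Confirm numerically:
  x=-4.394: |R|=0.94819 <1
  x=-3.201: |R|=0.67191 <1
  x=-3.060: |R|=0.63262 <1
  x=-5.199: |R|=1.09179 >1
  x=-4.689: |R|=1.00409 >1
Stable set (-4.6667, 0).

z* = -4.6667.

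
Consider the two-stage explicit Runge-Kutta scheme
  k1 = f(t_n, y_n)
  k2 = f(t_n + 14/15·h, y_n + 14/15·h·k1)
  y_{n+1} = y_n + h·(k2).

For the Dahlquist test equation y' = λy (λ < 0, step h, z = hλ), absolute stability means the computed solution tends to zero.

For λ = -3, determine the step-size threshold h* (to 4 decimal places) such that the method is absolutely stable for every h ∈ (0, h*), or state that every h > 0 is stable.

(-1.0714,0); λ=-3 ⇒ h* = (15/14)/3 = 0.3571.

With y'=λy (z=hλ):
  k1=λy_n ⇒ h·k1=z·y_n;  k2=λ(1+14/15z)y_n ⇒ h·k2=z(1+14/15z)y_n
  y_{n+1}/y_n = 1 + z(1+14/15z) = 1 + z + 14/15z²
  ⇒ R(z) = 1 + z + 14/15z².

Boundary: |R(x)|=1, x<0.
x=-1.66: |R|=1.9119
R=1: x+14/15x²=0 ⇒ x=−15/14=-1.0714; min R=1−1/(4·14/15)=0.7321>−1
Confirm numerically:
  x=-1.031: |R|=0.96110 <1
  x=-0.819: |R|=0.80704 <1
  x=-0.660: |R|=0.74656 <1
  x=-1.476: |R|=1.55734 >1
  x=-1.222: |R|=1.17173 >1
Stable set (-1.0714, 0).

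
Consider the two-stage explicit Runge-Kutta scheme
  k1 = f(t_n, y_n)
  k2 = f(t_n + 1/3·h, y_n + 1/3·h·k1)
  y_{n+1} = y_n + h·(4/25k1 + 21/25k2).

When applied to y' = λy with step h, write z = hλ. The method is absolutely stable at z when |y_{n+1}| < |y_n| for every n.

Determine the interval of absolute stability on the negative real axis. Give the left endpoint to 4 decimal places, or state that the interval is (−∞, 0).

z∈(-3.5714,0).

Set f=λy, z=hλ:
  k1=λy_n ⇒ h·k1=z·y_n;  k2=λ(1+1/3z)y_n ⇒ h·k2=z(1+1/3z)y_n
  y_{n+1}/y_n = 1 + 4/25z + 21/25z(1+1/3z) = 1 + z + 7/25z²
  Hence R(z) = 1 + z + 7/25z².

Solve |R(x)|<1 on ℝ⁻.
x=-1.21: |R|=0.1999
R=1: x+7/25x²=0 ⇒ x=−25/7=-3.5714; min R=1−1/(4·7/25)=0.1071>−1
Confirm numerically:
  x=-3.203: |R|=0.66958 <1
  x=-2.740: |R|=0.36213 <1
  x=-1.692: |R|=0.10960 <1
  x=-1.647: |R|=0.11253 <1
  x=-3.961: |R|=1.43207 >1
  x=-3.758: |R|=1.19632 >1
Stable set (-3.5714, 0).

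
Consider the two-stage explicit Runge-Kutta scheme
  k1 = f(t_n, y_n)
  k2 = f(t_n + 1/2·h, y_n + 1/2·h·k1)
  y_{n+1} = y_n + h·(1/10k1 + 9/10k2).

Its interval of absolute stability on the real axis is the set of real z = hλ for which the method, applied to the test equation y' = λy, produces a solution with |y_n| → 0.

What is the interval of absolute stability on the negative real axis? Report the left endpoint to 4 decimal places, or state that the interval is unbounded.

Test eqn y'=λy, z=hλ:
  k1=λy_n ⇒ h·k1=z·y_n;  k2=λ(1+1/2z)y_n ⇒ h·k2=z(1+1/2z)y_n
  y_{n+1}/y_n = 1 + 1/10z + 9/10z(1+1/2z) = 1 + z + 9/20z²
  R(z) = 1 + z + 9/20z².

Find x<0 with |R(x)|<1.
x=-1.31: |R|=0.4622
R=1: x+9/20x²=0 ⇒ x=−20/9=-2.2222; min R=1−1/(4·9/20)=0.4444>−1
Confirm numerically:
  x=-1.988: |R|=0.79046 <1
  x=-1.599: |R|=0.55156 <1
  x=-0.947: |R|=0.45656 <1
  x=-2.814: |R|=1.74937 >1
  x=-2.723: |R|=1.61363 >1
  x=-2.561: |R|=1.39042 >1
Stable set (-2.2222, 0).

z∈(-2.2222,0).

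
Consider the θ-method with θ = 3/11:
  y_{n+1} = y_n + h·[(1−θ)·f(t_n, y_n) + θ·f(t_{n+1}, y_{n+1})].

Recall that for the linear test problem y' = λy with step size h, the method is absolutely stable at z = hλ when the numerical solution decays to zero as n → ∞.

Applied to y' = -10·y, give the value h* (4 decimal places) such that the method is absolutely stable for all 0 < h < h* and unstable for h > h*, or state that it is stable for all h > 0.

(-4.4000,0); λ=-10 ⇒ h* = (22/5)/10 = 0.4400.

On y'=λy, z=hλ:
  y_{n+1} = y_n + z·[8/11·y_n + 3/11·y_{n+1}] ⇒ (1 − 3/11z)y_{n+1} = (1 + 8/11z)y_n
  so R(z) = (1 + 8/11z)/(1 − 3/11z).

Boundary: |R(x)|=1, x<0.
x=-1.54: |R|=0.0845
R=−1: 1+8/11x = −1+3/11x ⇒ -5/11x=2 ⇒ x=2/(-5/11)=-4.4000
Confirm numerically:
  x=-4.313: |R|=0.98183 <1
  x=-4.158: |R|=0.94845 <1
  x=-2.618: |R|=0.52742 <1
  x=-4.748: |R|=1.06893 >1
  x=-4.539: |R|=1.02823 >1
  x=-4.476: |R|=1.01556 >1
So |R|<1 on (-4.4000, 0).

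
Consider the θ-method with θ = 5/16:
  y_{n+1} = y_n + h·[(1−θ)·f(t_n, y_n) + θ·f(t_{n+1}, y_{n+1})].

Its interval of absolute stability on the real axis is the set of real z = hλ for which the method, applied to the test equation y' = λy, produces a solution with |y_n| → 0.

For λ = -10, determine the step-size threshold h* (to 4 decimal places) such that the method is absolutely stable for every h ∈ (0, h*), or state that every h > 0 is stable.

(-5.3333,0); λ=-10 ⇒ h* = (16/3)/10 = 0.5333.

Test eqn y'=λy, z=hλ:
  y_{n+1} = y_n + z·[11/16·y_n + 5/16·y_{n+1}] ⇒ (1 − 5/16z)y_{n+1} = (1 + 11/16z)y_n
  so R(z) = (1 + 11/16z)/(1 − 5/16z).

Boundary: |R(x)|=1, x<0.
x=-0.31: |R|=0.7174
R=−1: 1+11/16x = −1+5/16x ⇒ -3/8x=2 ⇒ x=2/(-3/8)=-5.3333
Confirm numerically:
  x=-5.095: |R|=0.96552 <1
  x=-4.666: |R|=0.89819 <1
  x=-3.883: |R|=0.75428 <1
  x=-5.851: |R|=1.06863 >1
  x=-5.522: |R|=1.02596 >1
Stable set (-5.3333, 0).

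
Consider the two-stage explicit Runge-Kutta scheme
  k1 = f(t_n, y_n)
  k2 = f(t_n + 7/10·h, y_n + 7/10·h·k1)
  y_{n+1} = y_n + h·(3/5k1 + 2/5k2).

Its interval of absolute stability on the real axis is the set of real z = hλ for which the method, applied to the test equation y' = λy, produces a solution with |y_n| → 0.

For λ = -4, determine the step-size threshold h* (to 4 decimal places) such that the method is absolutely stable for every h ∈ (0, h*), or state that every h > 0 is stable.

Set f=λy, z=hλ:
  k1=λy_n ⇒ h·k1=z·y_n;  k2=λ(1+7/10z)y_n ⇒ h·k2=z(1+7/10z)y_n
  y_{n+1}/y_n = 1 + 3/5z + 2/5z(1+7/10z) = 1 + z + 7/25z²
  so R(z) = 1 + z + 7/25z².

Find x<0 with |R(x)|<1.
x=-1: |R|=0.2800
R=1: x+7/25x²=0 ⇒ x=−25/7=-3.5714; min R=1−1/(4·7/25)=0.1071>−1
Confirm numerically:
  x=-3.233: |R|=0.69364 <1
  x=-2.867: |R|=0.43451 <1
  x=-2.738: |R|=0.36106 <1
  x=-1.977: |R|=0.11739 <1
  x=-3.901: |R|=1.35998 >1
  x=-3.844: |R|=1.29337 >1
  x=-3.619: |R|=1.04821 >1
So |R|<1 on (-3.5714, 0).

(-3.5714,0); λ=-4 ⇒ h* = (25/7)/4 = 0.8929.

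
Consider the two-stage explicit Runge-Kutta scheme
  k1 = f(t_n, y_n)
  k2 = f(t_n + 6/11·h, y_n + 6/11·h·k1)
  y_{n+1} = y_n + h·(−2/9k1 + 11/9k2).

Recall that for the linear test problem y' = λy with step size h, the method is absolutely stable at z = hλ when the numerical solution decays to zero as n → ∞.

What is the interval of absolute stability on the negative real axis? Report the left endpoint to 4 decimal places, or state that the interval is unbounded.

(-1.5000, 0).

Set f=λy, z=hλ:
  k1=λy_n ⇒ h·k1=z·y_n;  k2=λ(1+6/11z)y_n ⇒ h·k2=z(1+6/11z)y_n
  y_{n+1}/y_n = 1 − 2/9z + 11/9z(1+6/11z) = 1 + z + 2/3z²
  so R(z) = 1 + z + 2/3z².

Need |R(x)|<1, x<0.
x=-0.39: |R|=0.7114
R=1: x+2/3x²=0 ⇒ x=−3/2=-1.5000; min R=1−1/(4·2/3)=0.6250>−1
Confirm numerically:
  x=-1.438: |R|=0.94056 <1
  x=-1.432: |R|=0.93508 <1
  x=-1.415: |R|=0.91982 <1
  x=-0.761: |R|=0.62508 <1
  x=-1.843: |R|=1.42143 >1
  x=-1.620: |R|=1.12960 >1
Stable set (-1.5000, 0).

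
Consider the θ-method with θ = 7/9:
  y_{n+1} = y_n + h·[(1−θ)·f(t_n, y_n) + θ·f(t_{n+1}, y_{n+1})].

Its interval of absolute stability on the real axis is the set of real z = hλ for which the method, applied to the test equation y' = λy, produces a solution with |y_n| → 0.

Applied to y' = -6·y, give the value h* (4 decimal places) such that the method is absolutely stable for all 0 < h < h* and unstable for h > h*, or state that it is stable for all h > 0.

unbounded; (−∞, 0). Any h>0 works for λ=-6.

Set f=λy, z=hλ:
  y_{n+1} = y_n + z·[2/9·y_n + 7/9·y_{n+1}] ⇒ (1 − 7/9z)y_{n+1} = (1 + 2/9z)y_n
  ⇒ R(z) = (1 + 2/9z)/(1 − 7/9z).

Find x<0 with |R(x)|<1.
x=-0.91: |R|=0.4671
x=-2: |R|=0.2174
x=-10: |R|=0.1392
x=-100: |R|=0.2694
θ=7/9≥1/2 ⇒ |1+2/9x|<|1−7/9x| ∀x<0 ⇒ interval (−∞,0).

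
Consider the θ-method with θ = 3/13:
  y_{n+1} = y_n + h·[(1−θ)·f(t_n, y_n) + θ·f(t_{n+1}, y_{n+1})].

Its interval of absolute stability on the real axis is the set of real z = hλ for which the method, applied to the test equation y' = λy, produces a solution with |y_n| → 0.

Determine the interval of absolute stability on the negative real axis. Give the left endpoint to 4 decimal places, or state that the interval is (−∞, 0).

(-3.7143, 0).

On y'=λy, z=hλ:
  y_{n+1} = y_n + z·[10/13·y_n + 3/13·y_{n+1}] ⇒ (1 − 3/13z)y_{n+1} = (1 + 10/13z)y_n
  R(z) = (1 + 10/13z)/(1 − 3/13z).

Solve |R(x)|<1 on ℝ⁻.
x=-0.68: |R|=0.4122
R=−1: 1+10/13x = −1+3/13x ⇒ -7/13x=2 ⇒ x=2/(-7/13)=-3.7143
Confirm numerically:
  x=-3.342: |R|=0.88682 <1
  x=-3.304: |R|=0.87465 <1
  x=-3.035: |R|=0.78489 <1
  x=-1.642: |R|=0.19078 <1
  x=-4.080: |R|=1.10143 >1
  x=-4.022: |R|=1.08593 >1
Interval (-3.7143, 0).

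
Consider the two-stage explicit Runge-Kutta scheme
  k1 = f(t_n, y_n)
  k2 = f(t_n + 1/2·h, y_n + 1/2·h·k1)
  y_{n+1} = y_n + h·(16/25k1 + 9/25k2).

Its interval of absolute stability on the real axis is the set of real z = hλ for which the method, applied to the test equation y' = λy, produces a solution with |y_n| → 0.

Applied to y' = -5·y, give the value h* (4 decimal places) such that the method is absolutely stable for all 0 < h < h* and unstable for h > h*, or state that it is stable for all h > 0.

With y'=λy (z=hλ):
  k1=λy_n ⇒ h·k1=z·y_n;  k2=λ(1+1/2z)y_n ⇒ h·k2=z(1+1/2z)y_n
  y_{n+1}/y_n = 1 + 16/25z + 9/25z(1+1/2z) = 1 + z + 9/50z²
  R(z) = 1 + z + 9/50z².

Solve |R(x)|<1 on ℝ⁻.
x=-1.4: |R|=0.0472
R=1: x+9/50x²=0 ⇒ x=−50/9=-5.5556; min R=1−1/(4·9/50)=-0.3889>−1
Confirm numerically:
  x=-5.349: |R|=0.80112 <1
  x=-3.732: |R|=0.22499 <1
  x=-3.084: |R|=0.37201 <1
  x=-5.981: |R|=1.45802 >1
  x=-5.631: |R|=1.07647 >1
So |R|<1 on (-5.5556, 0).

(-5.5556,0); λ=-5 ⇒ h* = (50/9)/5 = 1.1111.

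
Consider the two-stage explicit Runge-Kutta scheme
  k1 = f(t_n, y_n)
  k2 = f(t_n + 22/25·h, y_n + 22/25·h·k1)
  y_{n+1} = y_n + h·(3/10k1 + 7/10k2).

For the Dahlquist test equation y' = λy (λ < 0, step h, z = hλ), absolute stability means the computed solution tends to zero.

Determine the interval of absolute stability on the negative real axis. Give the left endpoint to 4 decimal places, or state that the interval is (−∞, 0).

On y'=λy, z=hλ:
  k1=λy_n ⇒ h·k1=z·y_n;  k2=λ(1+22/25z)y_n ⇒ h·k2=z(1+22/25z)y_n
  y_{n+1}/y_n = 1 + 3/10z + 7/10z(1+22/25z) = 1 + z + 77/125z²
  Hence R(z) = 1 + z + 77/125z².

Boundary: |R(x)|=1, x<0.
x=-0.87: |R|=0.5963
R=1: x+77/125x²=0 ⇒ x=−125/77=-1.6234; min R=1−1/(4·77/125)=0.5942>−1
Confirm numerically:
  x=-1.242: |R|=0.70822 <1
  x=-1.089: |R|=0.64153 <1
  x=-0.895: |R|=0.59843 <1
  x=-2.135: |R|=1.67287 >1
  x=-2.130: |R|=1.66473 >1
  x=-1.814: |R|=1.21301 >1
So |R|<1 on (-1.6234, 0).

(-1.6234, 0).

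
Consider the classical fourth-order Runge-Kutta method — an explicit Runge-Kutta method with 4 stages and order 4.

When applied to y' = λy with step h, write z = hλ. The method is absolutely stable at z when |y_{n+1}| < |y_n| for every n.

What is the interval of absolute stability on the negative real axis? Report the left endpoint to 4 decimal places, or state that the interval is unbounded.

(-2.7853, 0).

Set f=λy, z=hλ:
  order 4, 4-stage ⇒ R(z)=1+z+z^2/2+z^3/6+z^4/24
  (e.g. R(-0.49)=0.61284, |R|=0.61284)

Find x<0 with |R(x)|<1.
x=-0.49: |R|=0.6128
|R(-2.85)|=1.1020 |R(-2.32)|=0.4971 |R(-0.92)|=0.4033
Bisect:
  x_lo=-3.1133 |R|=1.6181  x_hi=-0.2236 |R|=0.7997
  mid=-1.66843 |R|=0.27221 →hi
  mid=-2.39086 |R|=0.55093 →hi
  mid=-2.75207 |R|=0.95106 →hi
  mid=-2.93268 |R|=1.24592 →lo
  mid=-2.84238 |R|=1.08953 →lo
  mid=-2.79722 |R|=1.01814 →lo
  mid=-2.77465 |R|=0.98407 →hi
  mid=-2.78594 |R|=1.00097 →lo
  mid=-2.78029 |R|=0.99249 →hi
  mid=-2.78311 |R|=0.99672 →hi
  ...
  [-2.78541,-2.78523] ⇒ x*=-2.7853
Stable set (-2.7853, 0).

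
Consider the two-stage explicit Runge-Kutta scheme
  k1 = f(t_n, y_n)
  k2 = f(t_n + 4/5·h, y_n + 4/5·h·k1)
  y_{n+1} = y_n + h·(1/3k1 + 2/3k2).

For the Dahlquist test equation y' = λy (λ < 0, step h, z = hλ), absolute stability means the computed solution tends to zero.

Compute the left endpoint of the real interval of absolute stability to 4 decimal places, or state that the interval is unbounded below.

left endpoint -1.8750.

With y'=λy (z=hλ):
  k1=λy_n ⇒ h·k1=z·y_n;  k2=λ(1+4/5z)y_n ⇒ h·k2=z(1+4/5z)y_n
  y_{n+1}/y_n = 1 + 1/3z + 2/3z(1+4/5z) = 1 + z + 8/15z²
  Hence R(z) = 1 + z + 8/15z².

Find x<0 with |R(x)|<1.
x=-1.39: |R|=0.6405
R=1: x+8/15x²=0 ⇒ x=−15/8=-1.8750; min R=1−1/(4·8/15)=0.5312>−1
Confirm numerically:
  x=-1.791: |R|=0.91976 <1
  x=-1.372: |R|=0.63194 <1
  x=-1.020: |R|=0.53488 <1
  x=-2.455: |R|=1.75941 >1
  x=-2.417: |R|=1.69867 >1
Interval (-1.8750, 0).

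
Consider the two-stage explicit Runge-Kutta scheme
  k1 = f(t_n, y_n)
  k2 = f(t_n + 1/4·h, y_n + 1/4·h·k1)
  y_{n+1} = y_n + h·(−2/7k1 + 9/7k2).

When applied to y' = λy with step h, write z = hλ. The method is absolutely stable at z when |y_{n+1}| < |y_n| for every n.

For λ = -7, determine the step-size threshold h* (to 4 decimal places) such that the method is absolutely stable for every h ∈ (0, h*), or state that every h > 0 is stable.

With y'=λy (z=hλ):
  k1=λy_n ⇒ h·k1=z·y_n;  k2=λ(1+1/4z)y_n ⇒ h·k2=z(1+1/4z)y_n
  y_{n+1}/y_n = 1 − 2/7z + 9/7z(1+1/4z) = 1 + z + 9/28z²
  R(z) = 1 + z + 9/28z².

Need |R(x)|<1, x<0.
x=-1.19: |R|=0.2652
R=1: x+9/28x²=0 ⇒ x=−28/9=-3.1111; min R=1−1/(4·9/28)=0.2222>−1
Confirm numerically:
  x=-2.916: |R|=0.81713 <1
  x=-1.902: |R|=0.26080 <1
  x=-1.427: |R|=0.22753 <1
  x=-3.659: |R|=1.64438 >1
  x=-3.350: |R|=1.25723 >1
  x=-3.234: |R|=1.12774 >1
Interval (-3.1111, 0).

(-3.1111,0); λ=-7 ⇒ h* = (28/9)/7 = 0.4444.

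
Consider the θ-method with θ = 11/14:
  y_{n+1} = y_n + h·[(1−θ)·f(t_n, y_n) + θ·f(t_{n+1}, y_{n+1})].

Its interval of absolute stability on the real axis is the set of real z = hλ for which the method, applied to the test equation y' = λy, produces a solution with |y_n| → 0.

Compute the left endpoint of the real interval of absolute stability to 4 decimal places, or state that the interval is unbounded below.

With y'=λy (z=hλ):
  y_{n+1} = y_n + z·[3/14·y_n + 11/14·y_{n+1}] ⇒ (1 − 11/14z)y_{n+1} = (1 + 3/14z)y_n
  Hence R(z) = (1 + 3/14z)/(1 − 11/14z).

Boundary: |R(x)|=1, x<0.
x=-0.82: |R|=0.5013
x=-2: |R|=0.2222
x=-10: |R|=0.1290
x=-100: |R|=0.2567
θ=11/14≥1/2 ⇒ |1+3/14x|<|1−11/14x| ∀x<0 ⇒ interval (−∞,0).

(−∞, 0) — no finite endpoint.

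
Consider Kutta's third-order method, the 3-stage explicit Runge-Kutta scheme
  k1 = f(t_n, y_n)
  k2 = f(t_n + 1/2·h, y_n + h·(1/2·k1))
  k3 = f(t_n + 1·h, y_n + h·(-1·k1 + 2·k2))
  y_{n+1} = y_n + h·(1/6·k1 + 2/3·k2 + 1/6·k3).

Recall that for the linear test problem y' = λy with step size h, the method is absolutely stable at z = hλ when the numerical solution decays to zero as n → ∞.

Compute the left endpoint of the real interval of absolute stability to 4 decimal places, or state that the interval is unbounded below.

z* = -2.5127.

With y'=λy (z=hλ):
  order 3, 3-stage ⇒ R(z)=1+z+z^2/2+z^3/6
  (e.g. R(-1.7)=-0.07383, |R|=0.07383)

Solve |R(x)|<1 on ℝ⁻.
x=-1.7: |R|=0.0738
|R(-2.72)|=1.3747 |R(-1.62)|=0.0164 |R(-1.06)|=0.3033
Bisect:
  x_lo=-3.1395 |R|=2.3688  x_hi=-0.1545 |R|=0.8568
  mid=-1.64704 |R|=0.03534 →hi
  mid=-2.39329 |R|=0.81410 →hi
  mid=-2.76642 |R|=1.46848 →lo
  mid=-2.57985 |R|=1.11380 →lo
  mid=-2.48657 |R|=0.95748 →hi
  mid=-2.53321 |R|=1.03397 →lo
  mid=-2.50989 |R|=0.99532 →hi
  mid=-2.52155 |R|=1.01454 →lo
  mid=-2.51572 |R|=1.00490 →lo
  mid=-2.51281 |R|=1.00010 →lo
  ...
  [-2.51281,-2.51263] ⇒ x*=-2.5127
Interval (-2.5127, 0).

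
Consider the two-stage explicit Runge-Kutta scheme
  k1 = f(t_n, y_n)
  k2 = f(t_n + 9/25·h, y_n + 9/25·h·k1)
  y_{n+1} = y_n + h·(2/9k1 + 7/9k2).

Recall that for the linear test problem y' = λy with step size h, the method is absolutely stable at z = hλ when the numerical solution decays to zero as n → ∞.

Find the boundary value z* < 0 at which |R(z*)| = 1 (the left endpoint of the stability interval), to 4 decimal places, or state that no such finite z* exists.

Set f=λy, z=hλ:
  k1=λy_n ⇒ h·k1=z·y_n;  k2=λ(1+9/25z)y_n ⇒ h·k2=z(1+9/25z)y_n
  y_{n+1}/y_n = 1 + 2/9z + 7/9z(1+9/25z) = 1 + z + 7/25z²
  R(z) = 1 + z + 7/25z².

Need |R(x)|<1, x<0.
x=-1.7: |R|=0.1092
R=1: x+7/25x²=0 ⇒ x=−25/7=-3.5714; min R=1−1/(4·7/25)=0.1071>−1
Confirm numerically:
  x=-2.929: |R|=0.47313 <1
  x=-1.880: |R|=0.10963 <1
  x=-1.526: |R|=0.12603 <1
  x=-3.935: |R|=1.40058 >1
  x=-3.784: |R|=1.22522 >1
  x=-3.630: |R|=1.05953 >1
Interval (-3.5714, 0).

left endpoint -3.5714.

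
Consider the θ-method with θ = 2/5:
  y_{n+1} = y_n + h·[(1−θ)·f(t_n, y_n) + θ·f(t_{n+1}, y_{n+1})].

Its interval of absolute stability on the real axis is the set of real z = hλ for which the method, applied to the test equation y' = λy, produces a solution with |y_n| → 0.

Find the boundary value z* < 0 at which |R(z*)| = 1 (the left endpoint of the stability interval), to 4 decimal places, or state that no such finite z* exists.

Set f=λy, z=hλ:
  y_{n+1} = y_n + z·[3/5·y_n + 2/5·y_{n+1}] ⇒ (1 − 2/5z)y_{n+1} = (1 + 3/5z)y_n
  Hence R(z) = (1 + 3/5z)/(1 − 2/5z).

Find x<0 with |R(x)|<1.
x=-1.04: |R|=0.2655
R=−1: 1+3/5x = −1+2/5x ⇒ -1/5x=2 ⇒ x=2/(-1/5)=-10.0000
Confirm numerically:
  x=-9.153: |R|=0.96366 <1
  x=-7.611: |R|=0.88186 <1
  x=-4.970: |R|=0.66332 <1
  x=-10.593: |R|=1.02265 >1
  x=-10.421: |R|=1.01629 >1
  x=-10.344: |R|=1.01339 >1
So |R|<1 on (-10.0000, 0).

z* = -10.0000.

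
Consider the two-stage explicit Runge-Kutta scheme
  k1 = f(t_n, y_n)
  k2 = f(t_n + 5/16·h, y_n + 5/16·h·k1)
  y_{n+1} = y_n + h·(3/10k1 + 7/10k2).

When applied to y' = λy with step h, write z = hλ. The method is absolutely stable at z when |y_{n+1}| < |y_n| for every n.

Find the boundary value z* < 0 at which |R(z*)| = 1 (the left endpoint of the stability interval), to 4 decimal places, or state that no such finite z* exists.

left endpoint -4.5714.

On y'=λy, z=hλ:
  k1=λy_n ⇒ h·k1=z·y_n;  k2=λ(1+5/16z)y_n ⇒ h·k2=z(1+5/16z)y_n
  y_{n+1}/y_n = 1 + 3/10z + 7/10z(1+5/16z) = 1 + z + 7/32z²
  Hence R(z) = 1 + z + 7/32z².

Boundary: |R(x)|=1, x<0.
x=-1.69: |R|=0.0652
R=1: x+7/32x²=0 ⇒ x=−32/7=-4.5714; min R=1−1/(4·7/32)=-0.1429>−1
Confirm numerically:
  x=-4.409: |R|=0.84334 <1
  x=-4.182: |R|=0.64375 <1
  x=-3.324: |R|=0.09296 <1
  x=-2.082: |R|=0.13378 <1
  x=-5.139: |R|=1.63804 >1
  x=-4.673: |R|=1.10383 >1
Stable set (-4.5714, 0).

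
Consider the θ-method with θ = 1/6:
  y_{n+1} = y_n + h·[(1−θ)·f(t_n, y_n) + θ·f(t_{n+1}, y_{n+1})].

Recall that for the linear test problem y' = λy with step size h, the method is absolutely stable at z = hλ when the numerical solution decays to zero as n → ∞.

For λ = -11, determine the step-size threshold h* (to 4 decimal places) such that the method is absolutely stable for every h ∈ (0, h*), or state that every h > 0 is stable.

Test eqn y'=λy, z=hλ:
  y_{n+1} = y_n + z·[5/6·y_n + 1/6·y_{n+1}] ⇒ (1 − 1/6z)y_{n+1} = (1 + 5/6z)y_n
  Hence R(z) = (1 + 5/6z)/(1 − 1/6z).

Solve |R(x)|<1 on ℝ⁻.
x=-1.62: |R|=0.2756
R=−1: 1+5/6x = −1+1/6x ⇒ -2/3x=2 ⇒ x=2/(-2/3)=-3.0000
Confirm numerically:
  x=-2.817: |R|=0.91698 <1
  x=-1.750: |R|=0.35484 <1
  x=-1.330: |R|=0.08868 <1
  x=-3.474: |R|=1.20013 >1
  x=-3.463: |R|=1.19571 >1
  x=-3.422: |R|=1.17916 >1
So |R|<1 on (-3.0000, 0).

(-3.0000,0); λ=-11 ⇒ h* = (3)/11 = 0.2727.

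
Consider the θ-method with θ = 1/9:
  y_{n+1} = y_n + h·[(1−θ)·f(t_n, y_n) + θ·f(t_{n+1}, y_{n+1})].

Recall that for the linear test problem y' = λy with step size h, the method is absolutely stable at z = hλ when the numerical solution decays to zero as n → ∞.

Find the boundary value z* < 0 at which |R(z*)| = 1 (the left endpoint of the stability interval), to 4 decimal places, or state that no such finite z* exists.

With y'=λy (z=hλ):
  y_{n+1} = y_n + z·[8/9·y_n + 1/9·y_{n+1}] ⇒ (1 − 1/9z)y_{n+1} = (1 + 8/9z)y_n
  R(z) = (1 + 8/9z)/(1 − 1/9z).

Find x<0 with |R(x)|<1.
x=-0.42: |R|=0.5987
R=−1: 1+8/9x = −1+1/9x ⇒ -7/9x=2 ⇒ x=2/(-7/9)=-2.5714
Confirm numerically:
  x=-1.990: |R|=0.62966 <1
  x=-1.543: |R|=0.31718 <1
  x=-1.541: |R|=0.31572 <1
  x=-2.839: |R|=1.15821 >1
  x=-2.603: |R|=1.01905 >1
Interval (-2.5714, 0).

left endpoint -2.5714.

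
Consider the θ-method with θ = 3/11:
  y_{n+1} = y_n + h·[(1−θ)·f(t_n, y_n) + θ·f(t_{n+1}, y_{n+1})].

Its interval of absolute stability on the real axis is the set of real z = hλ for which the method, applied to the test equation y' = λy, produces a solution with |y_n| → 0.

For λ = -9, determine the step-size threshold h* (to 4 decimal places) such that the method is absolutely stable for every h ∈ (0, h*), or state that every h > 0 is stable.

With y'=λy (z=hλ):
  y_{n+1} = y_n + z·[8/11·y_n + 3/11·y_{n+1}] ⇒ (1 − 3/11z)y_{n+1} = (1 + 8/11z)y_n
  ⇒ R(z) = (1 + 8/11z)/(1 − 3/11z).

Find x<0 with |R(x)|<1.
x=-1.36: |R|=0.0080
R=−1: 1+8/11x = −1+3/11x ⇒ -5/11x=2 ⇒ x=2/(-5/11)=-4.4000
Confirm numerically:
  x=-4.140: |R|=0.94449 <1
  x=-2.965: |R|=0.63936 <1
  x=-2.488: |R|=0.48224 <1
  x=-2.242: |R|=0.39129 <1
  x=-4.824: |R|=1.08323 >1
  x=-4.589: |R|=1.03816 >1
  x=-4.517: |R|=1.02383 >1
Interval (-4.4000, 0).

(-4.4000,0); λ=-9 ⇒ h* = (22/5)/9 = 0.4889.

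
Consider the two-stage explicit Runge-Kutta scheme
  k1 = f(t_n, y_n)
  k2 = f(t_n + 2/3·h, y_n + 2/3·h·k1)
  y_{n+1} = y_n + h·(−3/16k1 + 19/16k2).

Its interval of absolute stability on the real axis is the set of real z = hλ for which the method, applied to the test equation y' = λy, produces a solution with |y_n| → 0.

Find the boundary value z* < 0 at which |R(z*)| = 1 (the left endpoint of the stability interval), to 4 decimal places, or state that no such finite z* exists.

On y'=λy, z=hλ:
  k1=λy_n ⇒ h·k1=z·y_n;  k2=λ(1+2/3z)y_n ⇒ h·k2=z(1+2/3z)y_n
  y_{n+1}/y_n = 1 − 3/16z + 19/16z(1+2/3z) = 1 + z + 19/24z²
  ⇒ R(z) = 1 + z + 19/24z².

Need |R(x)|<1, x<0.
x=-0.41: |R|=0.7231
R=1: x+19/24x²=0 ⇒ x=−24/19=-1.2632; min R=1−1/(4·19/24)=0.6842>−1
Confirm numerically:
  x=-1.179: |R|=0.92145 <1
  x=-0.891: |R|=0.73749 <1
  x=-0.773: |R|=0.70004 <1
  x=-1.786: |R|=1.73926 >1
  x=-1.485: |R|=1.26080 >1
Stable set (-1.2632, 0).

z* = -1.2632.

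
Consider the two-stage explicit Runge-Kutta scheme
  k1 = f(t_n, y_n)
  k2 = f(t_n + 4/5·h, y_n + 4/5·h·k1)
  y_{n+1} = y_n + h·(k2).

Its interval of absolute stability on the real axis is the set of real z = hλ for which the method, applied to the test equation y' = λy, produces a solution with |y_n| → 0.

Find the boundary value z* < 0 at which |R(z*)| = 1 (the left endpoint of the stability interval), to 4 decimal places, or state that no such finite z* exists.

left endpoint -1.2500.

Test eqn y'=λy, z=hλ:
  k1=λy_n ⇒ h·k1=z·y_n;  k2=λ(1+4/5z)y_n ⇒ h·k2=z(1+4/5z)y_n
  y_{n+1}/y_n = 1 + z(1+4/5z) = 1 + z + 4/5z²
  so R(z) = 1 + z + 4/5z².

Need |R(x)|<1, x<0.
x=-1.71: |R|=1.6293
R=1: x+4/5x²=0 ⇒ x=−5/4=-1.2500; min R=1−1/(4·4/5)=0.6875>−1
Confirm numerically:
  x=-1.187: |R|=0.94018 <1
  x=-1.025: |R|=0.81550 <1
  x=-0.782: |R|=0.70722 <1
  x=-0.589: |R|=0.68854 <1
  x=-1.777: |R|=1.74918 >1
  x=-1.458: |R|=1.24261 >1
  x=-1.363: |R|=1.12322 >1
Interval (-1.2500, 0).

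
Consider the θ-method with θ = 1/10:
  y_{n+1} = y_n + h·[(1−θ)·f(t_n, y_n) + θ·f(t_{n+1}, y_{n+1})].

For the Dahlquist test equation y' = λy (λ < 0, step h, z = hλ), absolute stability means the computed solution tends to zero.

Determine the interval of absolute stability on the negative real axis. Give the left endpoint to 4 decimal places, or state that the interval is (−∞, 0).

(-2.5000, 0).

Test eqn y'=λy, z=hλ:
  y_{n+1} = y_n + z·[9/10·y_n + 1/10·y_{n+1}] ⇒ (1 − 1/10z)y_{n+1} = (1 + 9/10z)y_n
  R(z) = (1 + 9/10z)/(1 − 1/10z).

Find x<0 with |R(x)|<1.
x=-0.76: |R|=0.2937
R=−1: 1+9/10x = −1+1/10x ⇒ -4/5x=2 ⇒ x=2/(-4/5)=-2.5000
Confirm numerically:
  x=-2.370: |R|=0.91593 <1
  x=-2.214: |R|=0.81267 <1
  x=-1.814: |R|=0.53547 <1
  x=-1.234: |R|=0.09845 <1
  x=-2.804: |R|=1.18994 >1
  x=-2.798: |R|=1.18628 >1
  x=-2.783: |R|=1.17711 >1
So |R|<1 on (-2.5000, 0).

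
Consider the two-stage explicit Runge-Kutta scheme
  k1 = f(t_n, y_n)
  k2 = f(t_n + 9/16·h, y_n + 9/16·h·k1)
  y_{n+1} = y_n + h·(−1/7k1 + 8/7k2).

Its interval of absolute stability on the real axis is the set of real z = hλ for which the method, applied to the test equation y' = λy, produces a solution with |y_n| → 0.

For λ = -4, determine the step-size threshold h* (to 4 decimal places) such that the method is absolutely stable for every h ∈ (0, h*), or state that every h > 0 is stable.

Set f=λy, z=hλ:
  k1=λy_n ⇒ h·k1=z·y_n;  k2=λ(1+9/16z)y_n ⇒ h·k2=z(1+9/16z)y_n
  y_{n+1}/y_n = 1 − 1/7z + 8/7z(1+9/16z) = 1 + z + 9/14z²
  Hence R(z) = 1 + z + 9/14z².

Find x<0 with |R(x)|<1.
x=-1.5: |R|=0.9464
R=1: x+9/14x²=0 ⇒ x=−14/9=-1.5556; min R=1−1/(4·9/14)=0.6111>−1
Confirm numerically:
  x=-1.220: |R|=0.73683 <1
  x=-1.096: |R|=0.67621 <1
  x=-0.818: |R|=0.61215 <1
  x=-2.061: |R|=1.66968 >1
  x=-2.041: |R|=1.63694 >1
Interval (-1.5556, 0).

(-1.5556,0); λ=-4 ⇒ h* = (14/9)/4 = 0.3889.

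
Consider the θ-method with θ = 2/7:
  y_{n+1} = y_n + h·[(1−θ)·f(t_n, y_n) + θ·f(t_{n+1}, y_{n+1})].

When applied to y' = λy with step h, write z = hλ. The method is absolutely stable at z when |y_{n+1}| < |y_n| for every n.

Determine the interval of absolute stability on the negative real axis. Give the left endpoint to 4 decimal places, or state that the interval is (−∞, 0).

z∈(-4.6667,0).

Set f=λy, z=hλ:
  y_{n+1} = y_n + z·[5/7·y_n + 2/7·y_{n+1}] ⇒ (1 − 2/7z)y_{n+1} = (1 + 5/7z)y_n
  so R(z) = (1 + 5/7z)/(1 − 2/7z).

Need |R(x)|<1, x<0.
x=-1.19: |R|=0.1119
R=−1: 1+5/7x = −1+2/7x ⇒ -3/7x=2 ⇒ x=2/(-3/7)=-4.6667
Confirm numerically:
  x=-3.622: |R|=0.77998 <1
  x=-3.445: |R|=0.73614 <1
  x=-2.009: |R|=0.27637 <1
  x=-5.257: |R|=1.10112 >1
  x=-4.937: |R|=1.04806 >1
  x=-4.877: |R|=1.03766 >1
Stable set (-4.6667, 0).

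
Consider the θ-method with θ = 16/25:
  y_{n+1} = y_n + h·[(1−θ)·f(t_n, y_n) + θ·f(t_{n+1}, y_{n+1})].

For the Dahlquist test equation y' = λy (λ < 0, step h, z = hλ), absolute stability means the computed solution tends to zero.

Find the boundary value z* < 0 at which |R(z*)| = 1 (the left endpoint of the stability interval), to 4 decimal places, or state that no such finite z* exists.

With y'=λy (z=hλ):
  y_{n+1} = y_n + z·[9/25·y_n + 16/25·y_{n+1}] ⇒ (1 − 16/25z)y_{n+1} = (1 + 9/25z)y_n
  Hence R(z) = (1 + 9/25z)/(1 − 16/25z).

Find x<0 with |R(x)|<1.
x=-1.74: |R|=0.1768
x=-2: |R|=0.1228
x=-10: |R|=0.3514
x=-100: |R|=0.5385
θ=16/25≥1/2 ⇒ |1+9/25x|<|1−16/25x| ∀x<0 ⇒ stable on all of ℝ⁻.

unbounded; (−∞, 0).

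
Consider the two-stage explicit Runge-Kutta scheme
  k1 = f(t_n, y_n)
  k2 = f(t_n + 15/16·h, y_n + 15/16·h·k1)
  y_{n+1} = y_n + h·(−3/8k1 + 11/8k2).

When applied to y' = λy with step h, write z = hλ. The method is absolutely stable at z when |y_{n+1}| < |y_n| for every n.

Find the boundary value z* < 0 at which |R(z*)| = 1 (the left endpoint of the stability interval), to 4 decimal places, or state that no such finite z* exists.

z* = -0.7758.

Test eqn y'=λy, z=hλ:
  k1=λy_n ⇒ h·k1=z·y_n;  k2=λ(1+15/16z)y_n ⇒ h·k2=z(1+15/16z)y_n
  y_{n+1}/y_n = 1 − 3/8z + 11/8z(1+15/16z) = 1 + z + 165/128z²
  so R(z) = 1 + z + 165/128z².

Solve |R(x)|<1 on ℝ⁻.
x=-1.38: |R|=2.0749
R=1: x+165/128x²=0 ⇒ x=−128/165=-0.7758; min R=1−1/(4·165/128)=0.8061>−1
Confirm numerically:
  x=-0.678: |R|=0.91456 <1
  x=-0.539: |R|=0.83550 <1
  x=-0.503: |R|=0.82314 <1
  x=-0.433: |R|=0.80869 <1
  x=-1.151: |R|=1.55675 >1
  x=-0.844: |R|=1.07425 >1
Stable set (-0.7758, 0).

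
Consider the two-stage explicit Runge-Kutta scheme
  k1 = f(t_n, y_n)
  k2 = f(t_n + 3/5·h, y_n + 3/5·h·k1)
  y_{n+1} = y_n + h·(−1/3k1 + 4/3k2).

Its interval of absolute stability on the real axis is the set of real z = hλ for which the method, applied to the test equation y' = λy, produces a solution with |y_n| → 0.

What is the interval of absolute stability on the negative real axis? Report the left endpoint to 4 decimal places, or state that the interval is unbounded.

With y'=λy (z=hλ):
  k1=λy_n ⇒ h·k1=z·y_n;  k2=λ(1+3/5z)y_n ⇒ h·k2=z(1+3/5z)y_n
  y_{n+1}/y_n = 1 − 1/3z + 4/3z(1+3/5z) = 1 + z + 4/5z²
  Hence R(z) = 1 + z + 4/5z².

Find x<0 with |R(x)|<1.
x=-0.4: |R|=0.7280
R=1: x+4/5x²=0 ⇒ x=−5/4=-1.2500; min R=1−1/(4·4/5)=0.6875>−1
Confirm numerically:
  x=-1.151: |R|=0.90884 <1
  x=-1.086: |R|=0.85752 <1
  x=-0.921: |R|=0.75759 <1
  x=-0.685: |R|=0.69038 <1
  x=-1.830: |R|=1.84912 >1
  x=-1.607: |R|=1.45896 >1
  x=-1.580: |R|=1.41712 >1
Interval (-1.2500, 0).

z∈(-1.2500,0).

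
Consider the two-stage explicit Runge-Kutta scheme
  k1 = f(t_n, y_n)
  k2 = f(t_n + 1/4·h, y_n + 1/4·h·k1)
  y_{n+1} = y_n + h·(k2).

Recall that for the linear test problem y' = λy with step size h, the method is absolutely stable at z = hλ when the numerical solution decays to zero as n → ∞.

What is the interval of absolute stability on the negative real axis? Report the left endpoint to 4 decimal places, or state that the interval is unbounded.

On y'=λy, z=hλ:
  k1=λy_n ⇒ h·k1=z·y_n;  k2=λ(1+1/4z)y_n ⇒ h·k2=z(1+1/4z)y_n
  y_{n+1}/y_n = 1 + z(1+1/4z) = 1 + z + 1/4z²
  Hence R(z) = 1 + z + 1/4z².

Solve |R(x)|<1 on ℝ⁻.
x=-0.76: |R|=0.3844
R=1: x+1/4x²=0 ⇒ x=−4=-4.0000; min R=1−1/(4·1/4)=0.0000>−1
Confirm numerically:
  x=-1.952: |R|=0.00058 <1
  x=-1.787: |R|=0.01134 <1
  x=-1.708: |R|=0.02132 <1
  x=-1.620: |R|=0.03610 <1
  x=-4.547: |R|=1.62180 >1
  x=-4.404: |R|=1.44480 >1
Stable set (-4.0000, 0).

(-4.0000, 0).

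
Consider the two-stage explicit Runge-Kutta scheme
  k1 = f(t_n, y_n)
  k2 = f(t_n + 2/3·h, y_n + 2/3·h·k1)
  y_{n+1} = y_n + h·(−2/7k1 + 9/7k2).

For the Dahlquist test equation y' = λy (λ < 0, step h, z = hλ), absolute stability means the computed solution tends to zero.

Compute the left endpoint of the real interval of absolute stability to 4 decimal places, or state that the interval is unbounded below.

Set f=λy, z=hλ:
  k1=λy_n ⇒ h·k1=z·y_n;  k2=λ(1+2/3z)y_n ⇒ h·k2=z(1+2/3z)y_n
  y_{n+1}/y_n = 1 − 2/7z + 9/7z(1+2/3z) = 1 + z + 6/7z²
  Hence R(z) = 1 + z + 6/7z².

Need |R(x)|<1, x<0.
x=-1.48: |R|=1.3975
R=1: x+6/7x²=0 ⇒ x=−7/6=-1.1667; min R=1−1/(4·6/7)=0.7083>−1
Confirm numerically:
  x=-0.756: |R|=0.73389 <1
  x=-0.754: |R|=0.73330 <1
  x=-0.674: |R|=0.71538 <1
  x=-0.652: |R|=0.71237 <1
  x=-1.427: |R|=1.31842 >1
  x=-1.220: |R|=1.05577 >1
So |R|<1 on (-1.1667, 0).

left endpoint -1.1667.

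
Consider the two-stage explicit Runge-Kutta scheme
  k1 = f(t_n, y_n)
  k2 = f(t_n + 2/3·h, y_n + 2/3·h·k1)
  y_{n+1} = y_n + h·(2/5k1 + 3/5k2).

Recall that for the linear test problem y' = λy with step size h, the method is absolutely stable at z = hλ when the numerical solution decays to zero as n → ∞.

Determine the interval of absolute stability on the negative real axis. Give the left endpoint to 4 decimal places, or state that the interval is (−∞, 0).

z∈(-2.5000,0).

On y'=λy, z=hλ:
  k1=λy_n ⇒ h·k1=z·y_n;  k2=λ(1+2/3z)y_n ⇒ h·k2=z(1+2/3z)y_n
  y_{n+1}/y_n = 1 + 2/5z + 3/5z(1+2/3z) = 1 + z + 2/5z²
  ⇒ R(z) = 1 + z + 2/5z².

Need |R(x)|<1, x<0.
x=-1.56: |R|=0.4134
R=1: x+2/5x²=0 ⇒ x=−5/2=-2.5000; min R=1−1/(4·2/5)=0.3750>−1
Confirm numerically:
  x=-2.306: |R|=0.82105 <1
  x=-1.942: |R|=0.56655 <1
  x=-1.933: |R|=0.56160 <1
  x=-1.007: |R|=0.39862 <1
  x=-2.938: |R|=1.51474 >1
  x=-2.912: |R|=1.47990 >1
Stable set (-2.5000, 0).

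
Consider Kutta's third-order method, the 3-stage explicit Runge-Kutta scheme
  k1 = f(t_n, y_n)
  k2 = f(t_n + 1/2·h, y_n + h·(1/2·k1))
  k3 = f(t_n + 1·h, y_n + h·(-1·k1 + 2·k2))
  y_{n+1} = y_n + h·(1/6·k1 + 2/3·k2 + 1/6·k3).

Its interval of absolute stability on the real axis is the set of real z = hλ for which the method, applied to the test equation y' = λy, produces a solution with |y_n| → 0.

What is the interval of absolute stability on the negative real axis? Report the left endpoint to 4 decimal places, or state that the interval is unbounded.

(-2.5127, 0).

Test eqn y'=λy, z=hλ:
  order 3, 3-stage ⇒ R(z)=1+z+z^2/2+z^3/6
  (e.g. R(-1.23)=0.21631, |R|=0.21631)

Need |R(x)|<1, x<0.
x=-1.23: |R|=0.2163
|R(-2.16)|=0.5068 |R(-0.94)|=0.3634 |R(-0.64)|=0.5211
Bisect:
  x_lo=-3.0998 |R|=2.2596  x_hi=-0.3882 |R|=0.6774
  mid=-1.74399 |R|=0.10730 →hi
  mid=-2.42189 |R|=0.85674 →hi
  mid=-2.76084 |R|=1.45702 →lo
  mid=-2.59137 |R|=1.13402 →lo
  mid=-2.50663 |R|=0.98997 →hi
  mid=-2.54900 |R|=1.06061 →lo
  mid=-2.52781 |R|=1.02495 →lo
  mid=-2.51722 |R|=1.00737 →lo
  mid=-2.51192 |R|=0.99865 →hi
  mid=-2.51457 |R|=1.00301 →lo
  ...
  [-2.51275,-2.51259] ⇒ x*=-2.5127
Stable set (-2.5127, 0).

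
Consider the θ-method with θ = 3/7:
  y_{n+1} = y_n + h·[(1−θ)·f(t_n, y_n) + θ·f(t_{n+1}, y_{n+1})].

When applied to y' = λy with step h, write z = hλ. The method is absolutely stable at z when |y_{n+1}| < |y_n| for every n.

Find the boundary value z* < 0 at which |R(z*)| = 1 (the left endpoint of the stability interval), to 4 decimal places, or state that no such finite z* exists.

Set f=λy, z=hλ:
  y_{n+1} = y_n + z·[4/7·y_n + 3/7·y_{n+1}] ⇒ (1 − 3/7z)y_{n+1} = (1 + 4/7z)y_n
  Hence R(z) = (1 + 4/7z)/(1 − 3/7z).

Find x<0 with |R(x)|<1.
x=-1.27: |R|=0.1776
R=−1: 1+4/7x = −1+3/7x ⇒ -1/7x=2 ⇒ x=2/(-1/7)=-14.0000
Confirm numerically:
  x=-13.052: |R|=0.97946 <1
  x=-10.705: |R|=0.91576 <1
  x=-5.622: |R|=0.64896 <1
  x=-14.505: |R|=1.01000 >1
  x=-14.043: |R|=1.00088 >1
Stable set (-14.0000, 0).

z* = -14.0000.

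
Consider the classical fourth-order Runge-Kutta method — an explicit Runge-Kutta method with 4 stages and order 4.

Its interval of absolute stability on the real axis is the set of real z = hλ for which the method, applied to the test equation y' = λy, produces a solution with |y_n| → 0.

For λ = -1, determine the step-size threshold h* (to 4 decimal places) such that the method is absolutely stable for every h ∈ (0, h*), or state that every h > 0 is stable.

Test eqn y'=λy, z=hλ:
  order 4, 4-stage ⇒ R(z)=1+z+z^2/2+z^3/6+z^4/24
  (e.g. R(-1.67)=0.27229, |R|=0.27229)

Find x<0 with |R(x)|<1.
x=-1.67: |R|=0.2723
|R(-2.88)|=1.1524 |R(-1.11)|=0.3414 |R(-0.67)|=0.5127
Bisect:
  x_lo=-3.3776 |R|=2.3271  x_hi=-0.1366 |R|=0.8723
  mid=-1.75710 |R|=0.27962 →hi
  mid=-2.56733 |R|=0.71812 →hi
  mid=-2.97244 |R|=1.32083 →lo
  mid=-2.76989 |R|=0.97702 →hi
  mid=-2.87116 |R|=1.13738 →lo
  mid=-2.82053 |R|=1.05443 →lo
  mid=-2.79521 |R|=1.01505 →lo
  ...
  [-2.78532,-2.78512] ⇒ x*=-2.7853
Interval (-2.7853, 0).

(-2.7853,0); λ=-1 ⇒ h* = 2.7853.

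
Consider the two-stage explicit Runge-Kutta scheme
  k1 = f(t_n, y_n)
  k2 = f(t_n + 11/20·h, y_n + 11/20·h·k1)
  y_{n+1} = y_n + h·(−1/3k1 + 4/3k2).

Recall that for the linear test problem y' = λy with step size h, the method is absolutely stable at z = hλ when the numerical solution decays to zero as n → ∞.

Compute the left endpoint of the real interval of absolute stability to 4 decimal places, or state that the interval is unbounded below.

With y'=λy (z=hλ):
  k1=λy_n ⇒ h·k1=z·y_n;  k2=λ(1+11/20z)y_n ⇒ h·k2=z(1+11/20z)y_n
  y_{n+1}/y_n = 1 − 1/3z + 4/3z(1+11/20z) = 1 + z + 11/15z²
  R(z) = 1 + z + 11/15z².

Find x<0 with |R(x)|<1.
x=-1.03: |R|=0.7480
R=1: x+11/15x²=0 ⇒ x=−15/11=-1.3636; min R=1−1/(4·11/15)=0.6591>−1
Confirm numerically:
  x=-1.146: |R|=0.81710 <1
  x=-0.959: |R|=0.71543 <1
  x=-0.785: |R|=0.66690 <1
  x=-1.932: |R|=1.80526 >1
  x=-1.792: |R|=1.56293 >1
  x=-1.784: |R|=1.54995 >1
Interval (-1.3636, 0).

left endpoint -1.3636.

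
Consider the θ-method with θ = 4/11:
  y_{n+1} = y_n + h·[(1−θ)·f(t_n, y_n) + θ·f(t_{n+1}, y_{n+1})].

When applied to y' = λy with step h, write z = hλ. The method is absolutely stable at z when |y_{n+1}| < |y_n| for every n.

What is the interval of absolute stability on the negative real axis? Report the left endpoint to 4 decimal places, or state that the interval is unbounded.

(-7.3333, 0).

Test eqn y'=λy, z=hλ:
  y_{n+1} = y_n + z·[7/11·y_n + 4/11·y_{n+1}] ⇒ (1 − 4/11z)y_{n+1} = (1 + 7/11z)y_n
  Hence R(z) = (1 + 7/11z)/(1 − 4/11z).

Find x<0 with |R(x)|<1.
x=-1.33: |R|=0.1036
R=−1: 1+7/11x = −1+4/11x ⇒ -3/11x=2 ⇒ x=2/(-3/11)=-7.3333
Confirm numerically:
  x=-7.019: |R|=0.97587 <1
  x=-7.006: |R|=0.97484 <1
  x=-3.803: |R|=0.59595 <1
  x=-3.426: |R|=0.52550 <1
  x=-7.519: |R|=1.01356 >1
  x=-7.403: |R|=1.00515 >1
Interval (-7.3333, 0).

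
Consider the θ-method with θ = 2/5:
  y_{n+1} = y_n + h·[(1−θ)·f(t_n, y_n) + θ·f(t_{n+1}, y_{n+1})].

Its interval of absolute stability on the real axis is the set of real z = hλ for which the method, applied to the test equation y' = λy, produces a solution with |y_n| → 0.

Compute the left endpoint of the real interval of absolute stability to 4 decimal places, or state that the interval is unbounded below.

z* = -10.0000.

Test eqn y'=λy, z=hλ:
  y_{n+1} = y_n + z·[3/5·y_n + 2/5·y_{n+1}] ⇒ (1 − 2/5z)y_{n+1} = (1 + 3/5z)y_n
  ⇒ R(z) = (1 + 3/5z)/(1 − 2/5z).

Boundary: |R(x)|=1, x<0.
x=-0.7: |R|=0.4531
R=−1: 1+3/5x = −1+2/5x ⇒ -1/5x=2 ⇒ x=2/(-1/5)=-10.0000
Confirm numerically:
  x=-9.885: |R|=0.99536 <1
  x=-8.304: |R|=0.92151 <1
  x=-8.284: |R|=0.92044 <1
  x=-4.001: |R|=0.53861 <1
  x=-10.547: |R|=1.02096 >1
  x=-10.339: |R|=1.01320 >1
Stable set (-10.0000, 0).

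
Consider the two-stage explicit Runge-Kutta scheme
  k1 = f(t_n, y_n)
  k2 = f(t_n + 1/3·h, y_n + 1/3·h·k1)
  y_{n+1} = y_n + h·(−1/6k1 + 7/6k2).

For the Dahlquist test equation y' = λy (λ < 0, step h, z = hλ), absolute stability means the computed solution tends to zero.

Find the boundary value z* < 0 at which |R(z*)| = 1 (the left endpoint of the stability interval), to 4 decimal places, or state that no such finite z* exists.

With y'=λy (z=hλ):
  k1=λy_n ⇒ h·k1=z·y_n;  k2=λ(1+1/3z)y_n ⇒ h·k2=z(1+1/3z)y_n
  y_{n+1}/y_n = 1 − 1/6z + 7/6z(1+1/3z) = 1 + z + 7/18z²
  ⇒ R(z) = 1 + z + 7/18z².

Find x<0 with |R(x)|<1.
x=-1.04: |R|=0.3806
R=1: x+7/18x²=0 ⇒ x=−18/7=-2.5714; min R=1−1/(4·7/18)=0.3571>−1
Confirm numerically:
  x=-2.172: |R|=0.66262 <1
  x=-2.015: |R|=0.56398 <1
  x=-1.985: |R|=0.54731 <1
  x=-3.059: |R|=1.58002 >1
  x=-3.023: |R|=1.53087 >1
  x=-2.749: |R|=1.18983 >1
Interval (-2.5714, 0).

z* = -2.5714.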